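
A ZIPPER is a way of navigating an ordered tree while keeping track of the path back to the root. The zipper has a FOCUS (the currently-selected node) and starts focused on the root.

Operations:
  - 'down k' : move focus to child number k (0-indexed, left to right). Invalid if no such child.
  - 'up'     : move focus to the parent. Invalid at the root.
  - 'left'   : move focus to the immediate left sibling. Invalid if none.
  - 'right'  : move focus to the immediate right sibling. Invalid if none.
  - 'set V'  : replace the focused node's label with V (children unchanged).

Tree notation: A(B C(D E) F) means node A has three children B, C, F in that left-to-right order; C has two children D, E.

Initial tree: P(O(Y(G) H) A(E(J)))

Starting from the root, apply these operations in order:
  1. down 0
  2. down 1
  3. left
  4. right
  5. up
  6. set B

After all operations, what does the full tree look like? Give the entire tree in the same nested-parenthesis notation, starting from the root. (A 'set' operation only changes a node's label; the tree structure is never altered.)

Step 1 (down 0): focus=O path=0 depth=1 children=['Y', 'H'] left=[] right=['A'] parent=P
Step 2 (down 1): focus=H path=0/1 depth=2 children=[] left=['Y'] right=[] parent=O
Step 3 (left): focus=Y path=0/0 depth=2 children=['G'] left=[] right=['H'] parent=O
Step 4 (right): focus=H path=0/1 depth=2 children=[] left=['Y'] right=[] parent=O
Step 5 (up): focus=O path=0 depth=1 children=['Y', 'H'] left=[] right=['A'] parent=P
Step 6 (set B): focus=B path=0 depth=1 children=['Y', 'H'] left=[] right=['A'] parent=P

Answer: P(B(Y(G) H) A(E(J)))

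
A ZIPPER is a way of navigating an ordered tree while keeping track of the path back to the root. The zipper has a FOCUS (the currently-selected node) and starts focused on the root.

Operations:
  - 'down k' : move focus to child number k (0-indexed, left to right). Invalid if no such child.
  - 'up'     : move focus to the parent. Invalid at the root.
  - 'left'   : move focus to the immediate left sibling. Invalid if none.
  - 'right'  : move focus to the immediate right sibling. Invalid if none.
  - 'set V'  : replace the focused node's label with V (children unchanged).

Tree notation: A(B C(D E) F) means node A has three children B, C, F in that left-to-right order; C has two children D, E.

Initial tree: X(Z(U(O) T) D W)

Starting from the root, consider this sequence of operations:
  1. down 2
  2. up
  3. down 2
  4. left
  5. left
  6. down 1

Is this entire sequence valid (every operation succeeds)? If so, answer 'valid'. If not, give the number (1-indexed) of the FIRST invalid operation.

Step 1 (down 2): focus=W path=2 depth=1 children=[] left=['Z', 'D'] right=[] parent=X
Step 2 (up): focus=X path=root depth=0 children=['Z', 'D', 'W'] (at root)
Step 3 (down 2): focus=W path=2 depth=1 children=[] left=['Z', 'D'] right=[] parent=X
Step 4 (left): focus=D path=1 depth=1 children=[] left=['Z'] right=['W'] parent=X
Step 5 (left): focus=Z path=0 depth=1 children=['U', 'T'] left=[] right=['D', 'W'] parent=X
Step 6 (down 1): focus=T path=0/1 depth=2 children=[] left=['U'] right=[] parent=Z

Answer: valid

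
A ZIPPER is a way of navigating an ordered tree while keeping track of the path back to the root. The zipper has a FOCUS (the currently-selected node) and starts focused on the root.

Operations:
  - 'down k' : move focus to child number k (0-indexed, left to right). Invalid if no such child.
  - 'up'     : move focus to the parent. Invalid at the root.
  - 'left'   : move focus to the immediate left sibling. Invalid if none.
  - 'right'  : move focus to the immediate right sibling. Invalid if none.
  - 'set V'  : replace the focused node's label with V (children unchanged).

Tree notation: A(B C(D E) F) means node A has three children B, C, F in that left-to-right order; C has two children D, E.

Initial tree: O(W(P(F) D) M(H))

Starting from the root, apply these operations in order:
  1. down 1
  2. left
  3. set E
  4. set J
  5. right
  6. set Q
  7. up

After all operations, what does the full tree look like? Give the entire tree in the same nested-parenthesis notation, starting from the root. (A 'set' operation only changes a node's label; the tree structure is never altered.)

Answer: O(J(P(F) D) Q(H))

Derivation:
Step 1 (down 1): focus=M path=1 depth=1 children=['H'] left=['W'] right=[] parent=O
Step 2 (left): focus=W path=0 depth=1 children=['P', 'D'] left=[] right=['M'] parent=O
Step 3 (set E): focus=E path=0 depth=1 children=['P', 'D'] left=[] right=['M'] parent=O
Step 4 (set J): focus=J path=0 depth=1 children=['P', 'D'] left=[] right=['M'] parent=O
Step 5 (right): focus=M path=1 depth=1 children=['H'] left=['J'] right=[] parent=O
Step 6 (set Q): focus=Q path=1 depth=1 children=['H'] left=['J'] right=[] parent=O
Step 7 (up): focus=O path=root depth=0 children=['J', 'Q'] (at root)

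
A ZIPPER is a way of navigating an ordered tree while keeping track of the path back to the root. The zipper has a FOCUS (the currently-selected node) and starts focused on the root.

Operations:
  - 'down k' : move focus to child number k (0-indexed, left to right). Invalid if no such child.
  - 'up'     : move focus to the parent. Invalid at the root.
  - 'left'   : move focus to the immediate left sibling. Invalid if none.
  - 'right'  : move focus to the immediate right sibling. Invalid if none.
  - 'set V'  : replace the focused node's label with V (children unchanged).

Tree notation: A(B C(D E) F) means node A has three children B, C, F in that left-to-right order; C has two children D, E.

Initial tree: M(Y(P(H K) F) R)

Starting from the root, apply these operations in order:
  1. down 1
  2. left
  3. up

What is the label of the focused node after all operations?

Step 1 (down 1): focus=R path=1 depth=1 children=[] left=['Y'] right=[] parent=M
Step 2 (left): focus=Y path=0 depth=1 children=['P', 'F'] left=[] right=['R'] parent=M
Step 3 (up): focus=M path=root depth=0 children=['Y', 'R'] (at root)

Answer: M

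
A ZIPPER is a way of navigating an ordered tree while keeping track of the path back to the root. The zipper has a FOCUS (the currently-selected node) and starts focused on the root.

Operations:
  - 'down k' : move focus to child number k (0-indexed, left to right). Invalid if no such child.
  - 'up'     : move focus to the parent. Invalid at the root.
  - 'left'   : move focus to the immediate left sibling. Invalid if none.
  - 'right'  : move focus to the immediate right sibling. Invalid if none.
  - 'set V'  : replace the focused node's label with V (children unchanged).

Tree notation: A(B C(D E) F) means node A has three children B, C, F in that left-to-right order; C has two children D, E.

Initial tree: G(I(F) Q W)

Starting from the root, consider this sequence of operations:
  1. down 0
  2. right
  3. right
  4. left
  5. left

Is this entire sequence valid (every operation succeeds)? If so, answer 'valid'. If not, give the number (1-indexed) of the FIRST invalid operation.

Step 1 (down 0): focus=I path=0 depth=1 children=['F'] left=[] right=['Q', 'W'] parent=G
Step 2 (right): focus=Q path=1 depth=1 children=[] left=['I'] right=['W'] parent=G
Step 3 (right): focus=W path=2 depth=1 children=[] left=['I', 'Q'] right=[] parent=G
Step 4 (left): focus=Q path=1 depth=1 children=[] left=['I'] right=['W'] parent=G
Step 5 (left): focus=I path=0 depth=1 children=['F'] left=[] right=['Q', 'W'] parent=G

Answer: valid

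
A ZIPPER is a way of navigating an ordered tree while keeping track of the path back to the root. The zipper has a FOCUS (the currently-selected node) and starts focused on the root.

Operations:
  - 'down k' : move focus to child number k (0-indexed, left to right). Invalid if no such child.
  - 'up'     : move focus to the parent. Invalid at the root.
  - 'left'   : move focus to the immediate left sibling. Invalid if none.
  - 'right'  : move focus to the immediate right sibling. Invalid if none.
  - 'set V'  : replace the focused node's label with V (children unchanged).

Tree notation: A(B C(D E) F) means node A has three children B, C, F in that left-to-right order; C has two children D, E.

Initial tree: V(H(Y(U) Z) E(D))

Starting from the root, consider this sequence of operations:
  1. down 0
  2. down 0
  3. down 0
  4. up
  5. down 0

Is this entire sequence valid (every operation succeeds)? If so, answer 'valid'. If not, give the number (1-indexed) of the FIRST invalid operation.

Step 1 (down 0): focus=H path=0 depth=1 children=['Y', 'Z'] left=[] right=['E'] parent=V
Step 2 (down 0): focus=Y path=0/0 depth=2 children=['U'] left=[] right=['Z'] parent=H
Step 3 (down 0): focus=U path=0/0/0 depth=3 children=[] left=[] right=[] parent=Y
Step 4 (up): focus=Y path=0/0 depth=2 children=['U'] left=[] right=['Z'] parent=H
Step 5 (down 0): focus=U path=0/0/0 depth=3 children=[] left=[] right=[] parent=Y

Answer: valid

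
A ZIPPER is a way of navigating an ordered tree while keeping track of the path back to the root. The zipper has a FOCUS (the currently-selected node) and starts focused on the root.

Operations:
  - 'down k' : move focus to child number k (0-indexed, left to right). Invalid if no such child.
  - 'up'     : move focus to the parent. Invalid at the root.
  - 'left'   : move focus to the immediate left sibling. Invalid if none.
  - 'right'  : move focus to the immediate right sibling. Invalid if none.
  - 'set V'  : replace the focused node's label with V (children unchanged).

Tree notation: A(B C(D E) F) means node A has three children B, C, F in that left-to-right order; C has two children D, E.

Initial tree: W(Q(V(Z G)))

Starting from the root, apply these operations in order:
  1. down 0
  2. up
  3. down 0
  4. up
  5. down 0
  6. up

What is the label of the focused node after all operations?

Answer: W

Derivation:
Step 1 (down 0): focus=Q path=0 depth=1 children=['V'] left=[] right=[] parent=W
Step 2 (up): focus=W path=root depth=0 children=['Q'] (at root)
Step 3 (down 0): focus=Q path=0 depth=1 children=['V'] left=[] right=[] parent=W
Step 4 (up): focus=W path=root depth=0 children=['Q'] (at root)
Step 5 (down 0): focus=Q path=0 depth=1 children=['V'] left=[] right=[] parent=W
Step 6 (up): focus=W path=root depth=0 children=['Q'] (at root)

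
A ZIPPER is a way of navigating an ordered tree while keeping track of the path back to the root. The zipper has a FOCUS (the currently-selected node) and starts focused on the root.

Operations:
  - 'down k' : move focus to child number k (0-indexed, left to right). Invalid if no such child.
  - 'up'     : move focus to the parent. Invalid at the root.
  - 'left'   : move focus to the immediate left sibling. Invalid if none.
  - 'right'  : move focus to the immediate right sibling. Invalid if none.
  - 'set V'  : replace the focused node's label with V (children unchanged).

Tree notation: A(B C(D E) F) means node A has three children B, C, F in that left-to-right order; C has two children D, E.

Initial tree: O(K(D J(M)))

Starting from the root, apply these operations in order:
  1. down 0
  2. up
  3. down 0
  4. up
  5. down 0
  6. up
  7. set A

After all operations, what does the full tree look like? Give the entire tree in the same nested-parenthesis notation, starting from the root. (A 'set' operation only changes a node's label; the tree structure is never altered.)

Step 1 (down 0): focus=K path=0 depth=1 children=['D', 'J'] left=[] right=[] parent=O
Step 2 (up): focus=O path=root depth=0 children=['K'] (at root)
Step 3 (down 0): focus=K path=0 depth=1 children=['D', 'J'] left=[] right=[] parent=O
Step 4 (up): focus=O path=root depth=0 children=['K'] (at root)
Step 5 (down 0): focus=K path=0 depth=1 children=['D', 'J'] left=[] right=[] parent=O
Step 6 (up): focus=O path=root depth=0 children=['K'] (at root)
Step 7 (set A): focus=A path=root depth=0 children=['K'] (at root)

Answer: A(K(D J(M)))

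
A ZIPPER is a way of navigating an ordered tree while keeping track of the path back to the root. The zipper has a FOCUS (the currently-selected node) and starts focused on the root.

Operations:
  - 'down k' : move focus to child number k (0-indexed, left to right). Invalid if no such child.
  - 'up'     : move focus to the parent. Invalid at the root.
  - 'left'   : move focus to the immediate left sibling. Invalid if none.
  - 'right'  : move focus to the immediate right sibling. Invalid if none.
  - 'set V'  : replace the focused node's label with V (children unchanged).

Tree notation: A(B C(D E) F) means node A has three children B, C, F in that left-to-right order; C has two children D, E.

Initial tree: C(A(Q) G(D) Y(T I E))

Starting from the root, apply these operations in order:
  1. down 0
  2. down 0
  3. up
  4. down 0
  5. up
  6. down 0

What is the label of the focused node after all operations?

Step 1 (down 0): focus=A path=0 depth=1 children=['Q'] left=[] right=['G', 'Y'] parent=C
Step 2 (down 0): focus=Q path=0/0 depth=2 children=[] left=[] right=[] parent=A
Step 3 (up): focus=A path=0 depth=1 children=['Q'] left=[] right=['G', 'Y'] parent=C
Step 4 (down 0): focus=Q path=0/0 depth=2 children=[] left=[] right=[] parent=A
Step 5 (up): focus=A path=0 depth=1 children=['Q'] left=[] right=['G', 'Y'] parent=C
Step 6 (down 0): focus=Q path=0/0 depth=2 children=[] left=[] right=[] parent=A

Answer: Q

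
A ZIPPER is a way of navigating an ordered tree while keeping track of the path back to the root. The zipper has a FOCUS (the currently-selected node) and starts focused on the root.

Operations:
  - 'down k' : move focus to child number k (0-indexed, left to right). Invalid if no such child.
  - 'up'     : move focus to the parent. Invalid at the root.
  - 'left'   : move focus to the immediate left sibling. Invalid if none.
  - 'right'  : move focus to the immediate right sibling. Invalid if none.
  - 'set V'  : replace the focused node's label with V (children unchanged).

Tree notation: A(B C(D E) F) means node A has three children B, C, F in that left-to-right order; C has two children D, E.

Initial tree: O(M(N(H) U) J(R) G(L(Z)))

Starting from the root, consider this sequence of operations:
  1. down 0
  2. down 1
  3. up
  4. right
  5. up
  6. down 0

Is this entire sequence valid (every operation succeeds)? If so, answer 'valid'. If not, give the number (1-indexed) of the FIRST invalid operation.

Step 1 (down 0): focus=M path=0 depth=1 children=['N', 'U'] left=[] right=['J', 'G'] parent=O
Step 2 (down 1): focus=U path=0/1 depth=2 children=[] left=['N'] right=[] parent=M
Step 3 (up): focus=M path=0 depth=1 children=['N', 'U'] left=[] right=['J', 'G'] parent=O
Step 4 (right): focus=J path=1 depth=1 children=['R'] left=['M'] right=['G'] parent=O
Step 5 (up): focus=O path=root depth=0 children=['M', 'J', 'G'] (at root)
Step 6 (down 0): focus=M path=0 depth=1 children=['N', 'U'] left=[] right=['J', 'G'] parent=O

Answer: valid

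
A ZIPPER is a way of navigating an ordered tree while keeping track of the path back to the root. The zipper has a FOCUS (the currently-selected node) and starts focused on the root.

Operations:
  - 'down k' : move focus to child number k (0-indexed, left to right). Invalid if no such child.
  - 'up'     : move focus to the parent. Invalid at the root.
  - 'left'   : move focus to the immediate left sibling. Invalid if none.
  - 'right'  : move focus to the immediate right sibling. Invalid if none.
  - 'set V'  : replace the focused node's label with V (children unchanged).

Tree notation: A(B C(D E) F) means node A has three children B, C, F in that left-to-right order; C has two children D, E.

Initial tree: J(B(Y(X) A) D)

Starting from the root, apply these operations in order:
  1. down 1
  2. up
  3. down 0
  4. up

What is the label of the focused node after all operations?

Step 1 (down 1): focus=D path=1 depth=1 children=[] left=['B'] right=[] parent=J
Step 2 (up): focus=J path=root depth=0 children=['B', 'D'] (at root)
Step 3 (down 0): focus=B path=0 depth=1 children=['Y', 'A'] left=[] right=['D'] parent=J
Step 4 (up): focus=J path=root depth=0 children=['B', 'D'] (at root)

Answer: J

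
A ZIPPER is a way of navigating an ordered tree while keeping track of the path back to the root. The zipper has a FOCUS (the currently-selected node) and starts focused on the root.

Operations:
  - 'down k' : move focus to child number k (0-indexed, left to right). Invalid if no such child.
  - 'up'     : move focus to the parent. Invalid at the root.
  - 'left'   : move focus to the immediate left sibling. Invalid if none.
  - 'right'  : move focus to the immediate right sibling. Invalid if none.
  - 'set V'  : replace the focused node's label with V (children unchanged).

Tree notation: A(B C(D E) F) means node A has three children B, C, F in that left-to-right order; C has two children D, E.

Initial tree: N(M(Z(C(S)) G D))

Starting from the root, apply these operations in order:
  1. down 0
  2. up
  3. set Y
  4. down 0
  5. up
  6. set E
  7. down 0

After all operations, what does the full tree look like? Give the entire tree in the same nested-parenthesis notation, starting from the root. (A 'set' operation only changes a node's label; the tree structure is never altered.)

Step 1 (down 0): focus=M path=0 depth=1 children=['Z', 'G', 'D'] left=[] right=[] parent=N
Step 2 (up): focus=N path=root depth=0 children=['M'] (at root)
Step 3 (set Y): focus=Y path=root depth=0 children=['M'] (at root)
Step 4 (down 0): focus=M path=0 depth=1 children=['Z', 'G', 'D'] left=[] right=[] parent=Y
Step 5 (up): focus=Y path=root depth=0 children=['M'] (at root)
Step 6 (set E): focus=E path=root depth=0 children=['M'] (at root)
Step 7 (down 0): focus=M path=0 depth=1 children=['Z', 'G', 'D'] left=[] right=[] parent=E

Answer: E(M(Z(C(S)) G D))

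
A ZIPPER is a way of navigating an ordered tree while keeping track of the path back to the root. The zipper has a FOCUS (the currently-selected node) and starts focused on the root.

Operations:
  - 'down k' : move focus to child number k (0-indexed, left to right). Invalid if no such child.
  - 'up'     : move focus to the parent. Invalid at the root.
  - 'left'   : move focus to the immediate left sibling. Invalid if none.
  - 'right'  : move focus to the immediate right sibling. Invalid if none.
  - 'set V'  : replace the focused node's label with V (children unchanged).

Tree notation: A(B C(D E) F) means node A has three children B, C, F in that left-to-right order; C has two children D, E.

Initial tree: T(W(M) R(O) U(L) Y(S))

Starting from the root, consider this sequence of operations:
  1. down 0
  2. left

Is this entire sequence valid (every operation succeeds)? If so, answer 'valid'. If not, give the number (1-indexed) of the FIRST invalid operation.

Answer: 2

Derivation:
Step 1 (down 0): focus=W path=0 depth=1 children=['M'] left=[] right=['R', 'U', 'Y'] parent=T
Step 2 (left): INVALID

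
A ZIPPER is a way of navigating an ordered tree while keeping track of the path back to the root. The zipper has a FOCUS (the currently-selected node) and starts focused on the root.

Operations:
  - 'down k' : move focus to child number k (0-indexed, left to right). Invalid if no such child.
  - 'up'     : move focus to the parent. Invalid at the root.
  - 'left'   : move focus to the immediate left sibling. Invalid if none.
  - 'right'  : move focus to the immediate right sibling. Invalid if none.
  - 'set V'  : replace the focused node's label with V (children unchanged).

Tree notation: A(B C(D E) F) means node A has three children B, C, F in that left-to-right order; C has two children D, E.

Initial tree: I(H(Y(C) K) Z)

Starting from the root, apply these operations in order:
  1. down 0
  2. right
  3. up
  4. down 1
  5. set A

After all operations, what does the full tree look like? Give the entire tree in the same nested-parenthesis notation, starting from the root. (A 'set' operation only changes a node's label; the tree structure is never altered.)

Step 1 (down 0): focus=H path=0 depth=1 children=['Y', 'K'] left=[] right=['Z'] parent=I
Step 2 (right): focus=Z path=1 depth=1 children=[] left=['H'] right=[] parent=I
Step 3 (up): focus=I path=root depth=0 children=['H', 'Z'] (at root)
Step 4 (down 1): focus=Z path=1 depth=1 children=[] left=['H'] right=[] parent=I
Step 5 (set A): focus=A path=1 depth=1 children=[] left=['H'] right=[] parent=I

Answer: I(H(Y(C) K) A)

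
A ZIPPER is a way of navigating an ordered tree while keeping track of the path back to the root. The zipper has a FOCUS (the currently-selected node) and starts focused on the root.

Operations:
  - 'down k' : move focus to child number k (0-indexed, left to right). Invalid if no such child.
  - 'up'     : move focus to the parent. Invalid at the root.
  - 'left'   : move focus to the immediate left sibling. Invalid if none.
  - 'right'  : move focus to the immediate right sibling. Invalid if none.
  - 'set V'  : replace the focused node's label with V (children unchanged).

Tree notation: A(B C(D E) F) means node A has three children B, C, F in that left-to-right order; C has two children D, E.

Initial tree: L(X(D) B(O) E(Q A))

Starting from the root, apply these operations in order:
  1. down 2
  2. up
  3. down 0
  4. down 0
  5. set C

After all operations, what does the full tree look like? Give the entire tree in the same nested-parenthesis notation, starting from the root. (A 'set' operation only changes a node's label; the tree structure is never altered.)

Answer: L(X(C) B(O) E(Q A))

Derivation:
Step 1 (down 2): focus=E path=2 depth=1 children=['Q', 'A'] left=['X', 'B'] right=[] parent=L
Step 2 (up): focus=L path=root depth=0 children=['X', 'B', 'E'] (at root)
Step 3 (down 0): focus=X path=0 depth=1 children=['D'] left=[] right=['B', 'E'] parent=L
Step 4 (down 0): focus=D path=0/0 depth=2 children=[] left=[] right=[] parent=X
Step 5 (set C): focus=C path=0/0 depth=2 children=[] left=[] right=[] parent=X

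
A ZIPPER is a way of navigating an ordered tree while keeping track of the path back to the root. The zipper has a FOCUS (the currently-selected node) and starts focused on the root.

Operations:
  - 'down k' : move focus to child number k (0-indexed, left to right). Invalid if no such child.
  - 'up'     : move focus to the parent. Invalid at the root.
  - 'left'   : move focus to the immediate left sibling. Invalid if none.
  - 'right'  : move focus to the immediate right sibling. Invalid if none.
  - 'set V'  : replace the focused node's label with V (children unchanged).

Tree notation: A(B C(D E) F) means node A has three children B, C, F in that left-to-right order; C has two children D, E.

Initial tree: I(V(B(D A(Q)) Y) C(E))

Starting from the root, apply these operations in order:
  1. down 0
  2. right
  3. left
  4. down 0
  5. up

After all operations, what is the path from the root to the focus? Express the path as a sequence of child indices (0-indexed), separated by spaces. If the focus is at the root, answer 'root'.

Step 1 (down 0): focus=V path=0 depth=1 children=['B', 'Y'] left=[] right=['C'] parent=I
Step 2 (right): focus=C path=1 depth=1 children=['E'] left=['V'] right=[] parent=I
Step 3 (left): focus=V path=0 depth=1 children=['B', 'Y'] left=[] right=['C'] parent=I
Step 4 (down 0): focus=B path=0/0 depth=2 children=['D', 'A'] left=[] right=['Y'] parent=V
Step 5 (up): focus=V path=0 depth=1 children=['B', 'Y'] left=[] right=['C'] parent=I

Answer: 0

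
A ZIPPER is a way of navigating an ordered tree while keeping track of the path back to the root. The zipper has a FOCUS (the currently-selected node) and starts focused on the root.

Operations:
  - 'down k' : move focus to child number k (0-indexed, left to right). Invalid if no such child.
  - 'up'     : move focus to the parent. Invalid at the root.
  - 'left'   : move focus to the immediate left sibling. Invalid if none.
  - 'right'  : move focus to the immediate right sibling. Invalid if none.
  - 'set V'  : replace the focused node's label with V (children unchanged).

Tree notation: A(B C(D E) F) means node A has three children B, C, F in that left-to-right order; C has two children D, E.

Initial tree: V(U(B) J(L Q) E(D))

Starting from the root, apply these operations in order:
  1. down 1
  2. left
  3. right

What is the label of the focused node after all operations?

Step 1 (down 1): focus=J path=1 depth=1 children=['L', 'Q'] left=['U'] right=['E'] parent=V
Step 2 (left): focus=U path=0 depth=1 children=['B'] left=[] right=['J', 'E'] parent=V
Step 3 (right): focus=J path=1 depth=1 children=['L', 'Q'] left=['U'] right=['E'] parent=V

Answer: J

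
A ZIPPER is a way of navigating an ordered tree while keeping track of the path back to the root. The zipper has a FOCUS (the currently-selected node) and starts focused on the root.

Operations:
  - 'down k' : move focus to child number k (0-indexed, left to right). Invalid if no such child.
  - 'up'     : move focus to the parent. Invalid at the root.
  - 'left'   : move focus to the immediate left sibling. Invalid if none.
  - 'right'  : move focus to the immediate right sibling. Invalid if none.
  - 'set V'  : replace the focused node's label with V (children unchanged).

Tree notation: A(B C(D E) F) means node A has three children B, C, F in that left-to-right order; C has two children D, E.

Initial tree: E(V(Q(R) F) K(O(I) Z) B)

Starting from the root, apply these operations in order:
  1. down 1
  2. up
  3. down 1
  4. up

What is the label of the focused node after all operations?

Step 1 (down 1): focus=K path=1 depth=1 children=['O', 'Z'] left=['V'] right=['B'] parent=E
Step 2 (up): focus=E path=root depth=0 children=['V', 'K', 'B'] (at root)
Step 3 (down 1): focus=K path=1 depth=1 children=['O', 'Z'] left=['V'] right=['B'] parent=E
Step 4 (up): focus=E path=root depth=0 children=['V', 'K', 'B'] (at root)

Answer: E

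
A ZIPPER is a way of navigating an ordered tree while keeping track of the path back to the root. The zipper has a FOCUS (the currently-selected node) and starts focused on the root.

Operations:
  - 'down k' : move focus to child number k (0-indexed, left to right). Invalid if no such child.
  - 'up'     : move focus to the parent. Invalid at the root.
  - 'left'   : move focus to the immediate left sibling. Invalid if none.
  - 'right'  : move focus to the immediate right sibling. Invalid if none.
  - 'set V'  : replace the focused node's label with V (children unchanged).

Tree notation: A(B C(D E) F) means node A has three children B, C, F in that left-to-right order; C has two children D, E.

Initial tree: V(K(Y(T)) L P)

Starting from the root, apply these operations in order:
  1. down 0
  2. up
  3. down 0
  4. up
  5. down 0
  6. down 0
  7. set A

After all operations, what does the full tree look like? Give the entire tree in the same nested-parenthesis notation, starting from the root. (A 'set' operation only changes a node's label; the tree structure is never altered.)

Answer: V(K(A(T)) L P)

Derivation:
Step 1 (down 0): focus=K path=0 depth=1 children=['Y'] left=[] right=['L', 'P'] parent=V
Step 2 (up): focus=V path=root depth=0 children=['K', 'L', 'P'] (at root)
Step 3 (down 0): focus=K path=0 depth=1 children=['Y'] left=[] right=['L', 'P'] parent=V
Step 4 (up): focus=V path=root depth=0 children=['K', 'L', 'P'] (at root)
Step 5 (down 0): focus=K path=0 depth=1 children=['Y'] left=[] right=['L', 'P'] parent=V
Step 6 (down 0): focus=Y path=0/0 depth=2 children=['T'] left=[] right=[] parent=K
Step 7 (set A): focus=A path=0/0 depth=2 children=['T'] left=[] right=[] parent=K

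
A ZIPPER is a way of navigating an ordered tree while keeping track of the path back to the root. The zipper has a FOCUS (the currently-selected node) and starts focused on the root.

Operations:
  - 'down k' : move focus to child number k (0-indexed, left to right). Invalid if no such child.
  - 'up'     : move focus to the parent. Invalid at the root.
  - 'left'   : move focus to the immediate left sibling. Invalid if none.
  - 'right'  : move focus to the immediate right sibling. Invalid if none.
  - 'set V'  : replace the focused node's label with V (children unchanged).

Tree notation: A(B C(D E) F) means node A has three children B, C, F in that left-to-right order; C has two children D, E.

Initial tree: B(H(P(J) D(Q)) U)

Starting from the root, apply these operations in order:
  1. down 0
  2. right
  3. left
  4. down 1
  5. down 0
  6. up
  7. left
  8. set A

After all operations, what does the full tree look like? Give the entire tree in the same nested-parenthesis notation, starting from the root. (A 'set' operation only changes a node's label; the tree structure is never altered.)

Step 1 (down 0): focus=H path=0 depth=1 children=['P', 'D'] left=[] right=['U'] parent=B
Step 2 (right): focus=U path=1 depth=1 children=[] left=['H'] right=[] parent=B
Step 3 (left): focus=H path=0 depth=1 children=['P', 'D'] left=[] right=['U'] parent=B
Step 4 (down 1): focus=D path=0/1 depth=2 children=['Q'] left=['P'] right=[] parent=H
Step 5 (down 0): focus=Q path=0/1/0 depth=3 children=[] left=[] right=[] parent=D
Step 6 (up): focus=D path=0/1 depth=2 children=['Q'] left=['P'] right=[] parent=H
Step 7 (left): focus=P path=0/0 depth=2 children=['J'] left=[] right=['D'] parent=H
Step 8 (set A): focus=A path=0/0 depth=2 children=['J'] left=[] right=['D'] parent=H

Answer: B(H(A(J) D(Q)) U)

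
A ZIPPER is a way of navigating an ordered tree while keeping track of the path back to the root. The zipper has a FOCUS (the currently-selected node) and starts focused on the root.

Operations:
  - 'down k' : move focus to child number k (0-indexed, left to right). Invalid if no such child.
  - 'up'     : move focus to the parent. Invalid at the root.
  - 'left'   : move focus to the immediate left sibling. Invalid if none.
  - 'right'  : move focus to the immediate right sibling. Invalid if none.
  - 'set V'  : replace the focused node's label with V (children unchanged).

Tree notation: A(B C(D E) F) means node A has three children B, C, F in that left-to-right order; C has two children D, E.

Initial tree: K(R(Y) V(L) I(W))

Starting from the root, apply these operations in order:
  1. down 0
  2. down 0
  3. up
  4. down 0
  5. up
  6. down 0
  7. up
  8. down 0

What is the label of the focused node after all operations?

Step 1 (down 0): focus=R path=0 depth=1 children=['Y'] left=[] right=['V', 'I'] parent=K
Step 2 (down 0): focus=Y path=0/0 depth=2 children=[] left=[] right=[] parent=R
Step 3 (up): focus=R path=0 depth=1 children=['Y'] left=[] right=['V', 'I'] parent=K
Step 4 (down 0): focus=Y path=0/0 depth=2 children=[] left=[] right=[] parent=R
Step 5 (up): focus=R path=0 depth=1 children=['Y'] left=[] right=['V', 'I'] parent=K
Step 6 (down 0): focus=Y path=0/0 depth=2 children=[] left=[] right=[] parent=R
Step 7 (up): focus=R path=0 depth=1 children=['Y'] left=[] right=['V', 'I'] parent=K
Step 8 (down 0): focus=Y path=0/0 depth=2 children=[] left=[] right=[] parent=R

Answer: Y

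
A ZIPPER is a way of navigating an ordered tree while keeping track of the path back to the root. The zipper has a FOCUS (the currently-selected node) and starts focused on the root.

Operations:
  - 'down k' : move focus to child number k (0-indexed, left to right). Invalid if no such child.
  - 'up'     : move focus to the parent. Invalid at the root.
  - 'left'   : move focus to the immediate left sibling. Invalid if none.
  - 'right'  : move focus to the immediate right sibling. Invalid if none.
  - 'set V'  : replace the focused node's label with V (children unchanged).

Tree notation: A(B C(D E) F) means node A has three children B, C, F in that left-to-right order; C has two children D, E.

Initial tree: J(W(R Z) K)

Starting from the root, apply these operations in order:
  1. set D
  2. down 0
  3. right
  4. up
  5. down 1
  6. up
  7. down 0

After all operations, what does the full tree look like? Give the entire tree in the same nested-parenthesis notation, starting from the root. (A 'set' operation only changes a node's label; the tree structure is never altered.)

Step 1 (set D): focus=D path=root depth=0 children=['W', 'K'] (at root)
Step 2 (down 0): focus=W path=0 depth=1 children=['R', 'Z'] left=[] right=['K'] parent=D
Step 3 (right): focus=K path=1 depth=1 children=[] left=['W'] right=[] parent=D
Step 4 (up): focus=D path=root depth=0 children=['W', 'K'] (at root)
Step 5 (down 1): focus=K path=1 depth=1 children=[] left=['W'] right=[] parent=D
Step 6 (up): focus=D path=root depth=0 children=['W', 'K'] (at root)
Step 7 (down 0): focus=W path=0 depth=1 children=['R', 'Z'] left=[] right=['K'] parent=D

Answer: D(W(R Z) K)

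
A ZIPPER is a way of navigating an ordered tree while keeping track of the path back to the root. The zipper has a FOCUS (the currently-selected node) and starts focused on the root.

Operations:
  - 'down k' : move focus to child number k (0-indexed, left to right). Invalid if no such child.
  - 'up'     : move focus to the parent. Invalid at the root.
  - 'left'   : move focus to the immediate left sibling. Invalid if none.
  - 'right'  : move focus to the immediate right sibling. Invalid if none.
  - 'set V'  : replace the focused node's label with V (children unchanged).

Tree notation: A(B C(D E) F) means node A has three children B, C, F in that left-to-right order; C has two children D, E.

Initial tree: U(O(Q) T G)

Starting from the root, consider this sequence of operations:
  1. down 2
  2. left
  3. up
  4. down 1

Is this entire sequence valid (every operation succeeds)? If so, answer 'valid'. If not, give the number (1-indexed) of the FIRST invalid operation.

Step 1 (down 2): focus=G path=2 depth=1 children=[] left=['O', 'T'] right=[] parent=U
Step 2 (left): focus=T path=1 depth=1 children=[] left=['O'] right=['G'] parent=U
Step 3 (up): focus=U path=root depth=0 children=['O', 'T', 'G'] (at root)
Step 4 (down 1): focus=T path=1 depth=1 children=[] left=['O'] right=['G'] parent=U

Answer: valid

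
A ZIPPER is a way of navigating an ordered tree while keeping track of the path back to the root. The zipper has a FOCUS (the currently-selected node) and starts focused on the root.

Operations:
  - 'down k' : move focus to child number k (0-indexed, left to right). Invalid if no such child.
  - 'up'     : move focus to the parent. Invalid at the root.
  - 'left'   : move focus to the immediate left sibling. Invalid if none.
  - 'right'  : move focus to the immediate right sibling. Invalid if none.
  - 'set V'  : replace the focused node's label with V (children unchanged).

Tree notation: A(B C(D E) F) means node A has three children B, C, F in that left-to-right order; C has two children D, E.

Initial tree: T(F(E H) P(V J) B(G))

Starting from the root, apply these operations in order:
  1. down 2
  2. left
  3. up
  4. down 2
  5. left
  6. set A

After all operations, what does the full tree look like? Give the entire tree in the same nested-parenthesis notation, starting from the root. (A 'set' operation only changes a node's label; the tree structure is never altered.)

Answer: T(F(E H) A(V J) B(G))

Derivation:
Step 1 (down 2): focus=B path=2 depth=1 children=['G'] left=['F', 'P'] right=[] parent=T
Step 2 (left): focus=P path=1 depth=1 children=['V', 'J'] left=['F'] right=['B'] parent=T
Step 3 (up): focus=T path=root depth=0 children=['F', 'P', 'B'] (at root)
Step 4 (down 2): focus=B path=2 depth=1 children=['G'] left=['F', 'P'] right=[] parent=T
Step 5 (left): focus=P path=1 depth=1 children=['V', 'J'] left=['F'] right=['B'] parent=T
Step 6 (set A): focus=A path=1 depth=1 children=['V', 'J'] left=['F'] right=['B'] parent=T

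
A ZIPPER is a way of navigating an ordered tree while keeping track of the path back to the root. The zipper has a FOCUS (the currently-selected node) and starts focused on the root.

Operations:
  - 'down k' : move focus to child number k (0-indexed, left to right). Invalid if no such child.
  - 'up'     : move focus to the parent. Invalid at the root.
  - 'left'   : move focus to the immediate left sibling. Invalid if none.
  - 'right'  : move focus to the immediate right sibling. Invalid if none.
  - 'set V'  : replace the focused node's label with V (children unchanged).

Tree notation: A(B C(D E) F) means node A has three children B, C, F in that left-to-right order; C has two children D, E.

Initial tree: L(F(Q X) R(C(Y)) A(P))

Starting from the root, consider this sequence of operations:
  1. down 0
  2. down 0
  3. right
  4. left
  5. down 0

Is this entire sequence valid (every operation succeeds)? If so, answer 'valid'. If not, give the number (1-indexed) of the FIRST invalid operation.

Step 1 (down 0): focus=F path=0 depth=1 children=['Q', 'X'] left=[] right=['R', 'A'] parent=L
Step 2 (down 0): focus=Q path=0/0 depth=2 children=[] left=[] right=['X'] parent=F
Step 3 (right): focus=X path=0/1 depth=2 children=[] left=['Q'] right=[] parent=F
Step 4 (left): focus=Q path=0/0 depth=2 children=[] left=[] right=['X'] parent=F
Step 5 (down 0): INVALID

Answer: 5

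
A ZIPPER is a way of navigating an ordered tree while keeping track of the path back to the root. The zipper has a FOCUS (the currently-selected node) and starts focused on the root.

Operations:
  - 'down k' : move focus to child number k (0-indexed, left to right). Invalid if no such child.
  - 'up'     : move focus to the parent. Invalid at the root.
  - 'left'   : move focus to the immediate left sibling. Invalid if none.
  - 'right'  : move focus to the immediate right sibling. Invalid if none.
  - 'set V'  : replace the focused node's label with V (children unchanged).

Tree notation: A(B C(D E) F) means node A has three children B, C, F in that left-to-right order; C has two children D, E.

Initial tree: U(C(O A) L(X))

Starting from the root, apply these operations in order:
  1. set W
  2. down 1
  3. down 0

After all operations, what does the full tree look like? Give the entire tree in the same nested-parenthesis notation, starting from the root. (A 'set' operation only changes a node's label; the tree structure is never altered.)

Step 1 (set W): focus=W path=root depth=0 children=['C', 'L'] (at root)
Step 2 (down 1): focus=L path=1 depth=1 children=['X'] left=['C'] right=[] parent=W
Step 3 (down 0): focus=X path=1/0 depth=2 children=[] left=[] right=[] parent=L

Answer: W(C(O A) L(X))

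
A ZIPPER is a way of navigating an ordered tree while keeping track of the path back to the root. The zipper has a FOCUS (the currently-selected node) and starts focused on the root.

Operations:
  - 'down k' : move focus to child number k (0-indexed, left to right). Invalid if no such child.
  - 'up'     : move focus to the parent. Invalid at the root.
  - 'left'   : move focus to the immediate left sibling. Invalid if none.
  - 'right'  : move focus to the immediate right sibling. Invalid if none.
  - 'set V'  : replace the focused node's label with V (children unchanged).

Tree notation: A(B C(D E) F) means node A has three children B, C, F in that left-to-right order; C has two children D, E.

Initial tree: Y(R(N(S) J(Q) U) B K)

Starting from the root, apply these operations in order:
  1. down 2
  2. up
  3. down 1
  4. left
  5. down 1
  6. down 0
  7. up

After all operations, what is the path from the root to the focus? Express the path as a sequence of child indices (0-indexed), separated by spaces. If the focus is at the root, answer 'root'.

Step 1 (down 2): focus=K path=2 depth=1 children=[] left=['R', 'B'] right=[] parent=Y
Step 2 (up): focus=Y path=root depth=0 children=['R', 'B', 'K'] (at root)
Step 3 (down 1): focus=B path=1 depth=1 children=[] left=['R'] right=['K'] parent=Y
Step 4 (left): focus=R path=0 depth=1 children=['N', 'J', 'U'] left=[] right=['B', 'K'] parent=Y
Step 5 (down 1): focus=J path=0/1 depth=2 children=['Q'] left=['N'] right=['U'] parent=R
Step 6 (down 0): focus=Q path=0/1/0 depth=3 children=[] left=[] right=[] parent=J
Step 7 (up): focus=J path=0/1 depth=2 children=['Q'] left=['N'] right=['U'] parent=R

Answer: 0 1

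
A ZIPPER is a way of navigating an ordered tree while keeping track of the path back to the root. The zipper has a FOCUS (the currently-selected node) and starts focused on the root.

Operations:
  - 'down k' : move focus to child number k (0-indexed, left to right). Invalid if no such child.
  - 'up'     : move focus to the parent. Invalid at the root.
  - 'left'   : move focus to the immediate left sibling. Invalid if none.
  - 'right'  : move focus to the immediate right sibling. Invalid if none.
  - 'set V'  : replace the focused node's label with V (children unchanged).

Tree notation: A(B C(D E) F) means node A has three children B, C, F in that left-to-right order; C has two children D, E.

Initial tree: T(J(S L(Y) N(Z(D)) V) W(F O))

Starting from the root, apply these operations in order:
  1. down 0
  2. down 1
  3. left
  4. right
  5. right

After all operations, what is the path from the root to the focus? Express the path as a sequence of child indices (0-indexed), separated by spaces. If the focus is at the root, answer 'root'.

Answer: 0 2

Derivation:
Step 1 (down 0): focus=J path=0 depth=1 children=['S', 'L', 'N', 'V'] left=[] right=['W'] parent=T
Step 2 (down 1): focus=L path=0/1 depth=2 children=['Y'] left=['S'] right=['N', 'V'] parent=J
Step 3 (left): focus=S path=0/0 depth=2 children=[] left=[] right=['L', 'N', 'V'] parent=J
Step 4 (right): focus=L path=0/1 depth=2 children=['Y'] left=['S'] right=['N', 'V'] parent=J
Step 5 (right): focus=N path=0/2 depth=2 children=['Z'] left=['S', 'L'] right=['V'] parent=J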